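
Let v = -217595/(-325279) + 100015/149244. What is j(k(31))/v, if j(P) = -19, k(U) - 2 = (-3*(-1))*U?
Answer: -922372842444/65007527365 ≈ -14.189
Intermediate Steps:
k(U) = 2 + 3*U (k(U) = 2 + (-3*(-1))*U = 2 + 3*U)
v = 65007527365/48545939076 (v = -217595*(-1/325279) + 100015*(1/149244) = 217595/325279 + 100015/149244 = 65007527365/48545939076 ≈ 1.3391)
j(k(31))/v = -19/65007527365/48545939076 = -19*48545939076/65007527365 = -922372842444/65007527365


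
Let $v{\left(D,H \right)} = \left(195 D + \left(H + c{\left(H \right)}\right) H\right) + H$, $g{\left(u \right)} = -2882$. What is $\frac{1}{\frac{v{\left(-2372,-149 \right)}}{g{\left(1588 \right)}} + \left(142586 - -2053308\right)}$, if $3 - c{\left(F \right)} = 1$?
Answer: $\frac{1441}{3164503647} \approx 4.5536 \cdot 10^{-7}$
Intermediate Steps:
$c{\left(F \right)} = 2$ ($c{\left(F \right)} = 3 - 1 = 2$)
$v{\left(D,H \right)} = H + 195 D + H \left(2 + H\right)$ ($v{\left(D,H \right)} = \left(195 D + \left(H + 2\right) H\right) + H = \left(195 D + \left(2 + H\right) H\right) + H = \left(195 D + H \left(2 + H\right)\right) + H = H + 195 D + H \left(2 + H\right)$)
$\frac{1}{\frac{v{\left(-2372,-149 \right)}}{g{\left(1588 \right)}} + \left(142586 - -2053308\right)} = \frac{1}{\frac{\left(-149\right)^{2} + 3 \left(-149\right) + 195 \left(-2372\right)}{-2882} + \left(142586 - -2053308\right)} = \frac{1}{\left(22201 - 447 - 462540\right) \left(- \frac{1}{2882}\right) + \left(142586 + 2053308\right)} = \frac{1}{\left(-440786\right) \left(- \frac{1}{2882}\right) + 2195894} = \frac{1}{\frac{220393}{1441} + 2195894} = \frac{1}{\frac{3164503647}{1441}} = \frac{1441}{3164503647}$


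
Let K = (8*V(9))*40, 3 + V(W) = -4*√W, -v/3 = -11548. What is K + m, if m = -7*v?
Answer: -247308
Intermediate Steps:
v = 34644 (v = -3*(-11548) = 34644)
V(W) = -3 - 4*√W
m = -242508 (m = -7*34644 = -242508)
K = -4800 (K = (8*(-3 - 4*√9))*40 = (8*(-3 - 4*3))*40 = (8*(-3 - 12))*40 = (8*(-15))*40 = -120*40 = -4800)
K + m = -4800 - 242508 = -247308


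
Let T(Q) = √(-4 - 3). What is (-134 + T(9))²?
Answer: (134 - I*√7)² ≈ 17949.0 - 709.06*I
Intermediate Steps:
T(Q) = I*√7 (T(Q) = √(-7) = I*√7)
(-134 + T(9))² = (-134 + I*√7)²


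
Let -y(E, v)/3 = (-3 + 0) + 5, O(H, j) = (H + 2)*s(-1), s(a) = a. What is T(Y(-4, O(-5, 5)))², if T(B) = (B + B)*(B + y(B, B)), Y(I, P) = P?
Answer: 324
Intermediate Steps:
O(H, j) = -2 - H (O(H, j) = (H + 2)*(-1) = (2 + H)*(-1) = -2 - H)
y(E, v) = -6 (y(E, v) = -3*((-3 + 0) + 5) = -3*(-3 + 5) = -3*2 = -6)
T(B) = 2*B*(-6 + B) (T(B) = (B + B)*(B - 6) = (2*B)*(-6 + B) = 2*B*(-6 + B))
T(Y(-4, O(-5, 5)))² = (2*(-2 - 1*(-5))*(-6 + (-2 - 1*(-5))))² = (2*(-2 + 5)*(-6 + (-2 + 5)))² = (2*3*(-6 + 3))² = (2*3*(-3))² = (-18)² = 324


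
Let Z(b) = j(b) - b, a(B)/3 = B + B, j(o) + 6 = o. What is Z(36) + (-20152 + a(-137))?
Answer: -20980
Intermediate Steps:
j(o) = -6 + o
a(B) = 6*B (a(B) = 3*(B + B) = 3*(2*B) = 6*B)
Z(b) = -6 (Z(b) = (-6 + b) - b = -6)
Z(36) + (-20152 + a(-137)) = -6 + (-20152 + 6*(-137)) = -6 + (-20152 - 822) = -6 - 20974 = -20980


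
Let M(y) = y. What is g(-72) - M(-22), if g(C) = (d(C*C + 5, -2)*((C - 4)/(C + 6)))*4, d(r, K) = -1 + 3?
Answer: 1030/33 ≈ 31.212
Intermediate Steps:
d(r, K) = 2
g(C) = 8*(-4 + C)/(6 + C) (g(C) = (2*((C - 4)/(C + 6)))*4 = (2*((-4 + C)/(6 + C)))*4 = (2*(-4 + C)/(6 + C))*4 = 8*(-4 + C)/(6 + C))
g(-72) - M(-22) = 8*(-4 - 72)/(6 - 72) - 1*(-22) = 8*(-76)/(-66) + 22 = 8*(-1/66)*(-76) + 22 = 304/33 + 22 = 1030/33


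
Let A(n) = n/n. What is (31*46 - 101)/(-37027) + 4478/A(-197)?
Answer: 165805581/37027 ≈ 4478.0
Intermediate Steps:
A(n) = 1
(31*46 - 101)/(-37027) + 4478/A(-197) = (31*46 - 101)/(-37027) + 4478/1 = (1426 - 101)*(-1/37027) + 4478*1 = 1325*(-1/37027) + 4478 = -1325/37027 + 4478 = 165805581/37027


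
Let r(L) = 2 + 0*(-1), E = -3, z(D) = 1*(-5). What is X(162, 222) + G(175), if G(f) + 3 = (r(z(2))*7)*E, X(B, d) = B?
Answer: 117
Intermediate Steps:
z(D) = -5
r(L) = 2 (r(L) = 2 + 0 = 2)
G(f) = -45 (G(f) = -3 + (2*7)*(-3) = -3 + 14*(-3) = -3 - 42 = -45)
X(162, 222) + G(175) = 162 - 45 = 117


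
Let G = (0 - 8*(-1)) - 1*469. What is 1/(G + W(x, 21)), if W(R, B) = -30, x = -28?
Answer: -1/491 ≈ -0.0020367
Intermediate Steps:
G = -461 (G = (0 + 8) - 469 = 8 - 469 = -461)
1/(G + W(x, 21)) = 1/(-461 - 30) = 1/(-491) = -1/491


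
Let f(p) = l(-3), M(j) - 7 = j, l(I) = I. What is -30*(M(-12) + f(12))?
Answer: 240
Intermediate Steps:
M(j) = 7 + j
f(p) = -3
-30*(M(-12) + f(12)) = -30*((7 - 12) - 3) = -30*(-5 - 3) = -30*(-8) = 240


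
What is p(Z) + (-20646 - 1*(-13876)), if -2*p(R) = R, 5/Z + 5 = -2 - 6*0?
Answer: -94775/14 ≈ -6769.6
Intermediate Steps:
Z = -5/7 (Z = 5/(-5 + (-2 - 6*0)) = 5/(-5 + (-2 + 0)) = 5/(-5 - 2) = 5/(-7) = 5*(-1/7) = -5/7 ≈ -0.71429)
p(R) = -R/2
p(Z) + (-20646 - 1*(-13876)) = -1/2*(-5/7) + (-20646 - 1*(-13876)) = 5/14 + (-20646 + 13876) = 5/14 - 6770 = -94775/14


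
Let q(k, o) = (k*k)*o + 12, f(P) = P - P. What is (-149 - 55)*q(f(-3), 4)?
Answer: -2448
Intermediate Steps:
f(P) = 0
q(k, o) = 12 + o*k² (q(k, o) = k²*o + 12 = o*k² + 12 = 12 + o*k²)
(-149 - 55)*q(f(-3), 4) = (-149 - 55)*(12 + 4*0²) = -204*(12 + 4*0) = -204*(12 + 0) = -204*12 = -2448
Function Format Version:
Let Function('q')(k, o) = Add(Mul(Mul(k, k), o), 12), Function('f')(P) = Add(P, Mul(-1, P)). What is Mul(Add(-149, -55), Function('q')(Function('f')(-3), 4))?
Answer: -2448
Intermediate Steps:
Function('f')(P) = 0
Function('q')(k, o) = Add(12, Mul(o, Pow(k, 2))) (Function('q')(k, o) = Add(Mul(Pow(k, 2), o), 12) = Add(Mul(o, Pow(k, 2)), 12) = Add(12, Mul(o, Pow(k, 2))))
Mul(Add(-149, -55), Function('q')(Function('f')(-3), 4)) = Mul(Add(-149, -55), Add(12, Mul(4, Pow(0, 2)))) = Mul(-204, Add(12, Mul(4, 0))) = Mul(-204, Add(12, 0)) = Mul(-204, 12) = -2448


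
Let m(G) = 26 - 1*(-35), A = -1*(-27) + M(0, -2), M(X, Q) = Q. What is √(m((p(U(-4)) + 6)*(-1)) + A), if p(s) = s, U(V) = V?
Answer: √86 ≈ 9.2736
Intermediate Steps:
A = 25 (A = -1*(-27) - 2 = 27 - 2 = 25)
m(G) = 61 (m(G) = 26 + 35 = 61)
√(m((p(U(-4)) + 6)*(-1)) + A) = √(61 + 25) = √86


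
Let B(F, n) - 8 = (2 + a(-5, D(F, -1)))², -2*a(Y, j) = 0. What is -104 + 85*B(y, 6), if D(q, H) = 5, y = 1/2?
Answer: 916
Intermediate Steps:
y = ½ ≈ 0.50000
a(Y, j) = 0 (a(Y, j) = -½*0 = 0)
B(F, n) = 12 (B(F, n) = 8 + (2 + 0)² = 8 + 2² = 8 + 4 = 12)
-104 + 85*B(y, 6) = -104 + 85*12 = -104 + 1020 = 916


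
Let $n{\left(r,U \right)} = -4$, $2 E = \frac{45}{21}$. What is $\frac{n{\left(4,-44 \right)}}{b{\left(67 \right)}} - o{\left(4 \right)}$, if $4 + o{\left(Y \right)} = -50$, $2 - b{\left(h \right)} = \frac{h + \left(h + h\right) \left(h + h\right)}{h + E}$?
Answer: $\frac{3381569}{62604} \approx 54.015$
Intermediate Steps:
$E = \frac{15}{14}$ ($E = \frac{45 \cdot \frac{1}{21}}{2} = \frac{1}{2} \cdot \frac{15}{7} = \frac{15}{14} \approx 1.0714$)
$b{\left(h \right)} = 2 - \frac{h + 4 h^{2}}{\frac{15}{14} + h}$ ($b{\left(h \right)} = 2 - \frac{h + \left(h + h\right) \left(h + h\right)}{h + \frac{15}{14}} = 2 - \frac{h + 2 h 2 h}{\frac{15}{14} + h} = 2 - \frac{h + 4 h^{2}}{\frac{15}{14} + h}$)
$o{\left(Y \right)} = -54$ ($o{\left(Y \right)} = -4 - 50 = -54$)
$\frac{n{\left(4,-44 \right)}}{b{\left(67 \right)}} - o{\left(4 \right)} = - \frac{4}{2 \frac{1}{15 + 14 \cdot 67} \left(15 - 28 \cdot 67^{2} + 7 \cdot 67\right)} - -54 = - \frac{4}{2 \frac{1}{15 + 938} \left(15 - 125692 + 469\right)} + 54 = - \frac{4}{2 \cdot \frac{1}{953} \left(15 - 125692 + 469\right)} + 54 = - \frac{4}{2 \cdot \frac{1}{953} \left(-125208\right)} + 54 = - \frac{4}{- \frac{250416}{953}} + 54 = \left(-4\right) \left(- \frac{953}{250416}\right) + 54 = \frac{953}{62604} + 54 = \frac{3381569}{62604}$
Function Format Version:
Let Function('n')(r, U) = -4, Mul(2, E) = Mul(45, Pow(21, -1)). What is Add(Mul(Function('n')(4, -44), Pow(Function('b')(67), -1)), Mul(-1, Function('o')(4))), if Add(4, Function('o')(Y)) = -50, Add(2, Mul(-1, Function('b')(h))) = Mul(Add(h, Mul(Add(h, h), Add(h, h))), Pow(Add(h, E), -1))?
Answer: Rational(3381569, 62604) ≈ 54.015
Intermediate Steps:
E = Rational(15, 14) (E = Mul(Rational(1, 2), Mul(45, Pow(21, -1))) = Mul(Rational(1, 2), Mul(45, Rational(1, 21))) = Mul(Rational(1, 2), Rational(15, 7)) = Rational(15, 14) ≈ 1.0714)
Function('b')(h) = Add(2, Mul(-1, Pow(Add(Rational(15, 14), h), -1), Add(h, Mul(4, Pow(h, 2))))) (Function('b')(h) = Add(2, Mul(-1, Mul(Add(h, Mul(Add(h, h), Add(h, h))), Pow(Add(h, Rational(15, 14)), -1)))) = Add(2, Mul(-1, Mul(Add(h, Mul(Mul(2, h), Mul(2, h))), Pow(Add(Rational(15, 14), h), -1)))) = Add(2, Mul(-1, Mul(Add(h, Mul(4, Pow(h, 2))), Pow(Add(Rational(15, 14), h), -1)))) = Add(2, Mul(-1, Mul(Pow(Add(Rational(15, 14), h), -1), Add(h, Mul(4, Pow(h, 2)))))) = Add(2, Mul(-1, Pow(Add(Rational(15, 14), h), -1), Add(h, Mul(4, Pow(h, 2))))))
Function('o')(Y) = -54 (Function('o')(Y) = Add(-4, -50) = -54)
Add(Mul(Function('n')(4, -44), Pow(Function('b')(67), -1)), Mul(-1, Function('o')(4))) = Add(Mul(-4, Pow(Mul(2, Pow(Add(15, Mul(14, 67)), -1), Add(15, Mul(-28, Pow(67, 2)), Mul(7, 67))), -1)), Mul(-1, -54)) = Add(Mul(-4, Pow(Mul(2, Pow(Add(15, 938), -1), Add(15, Mul(-28, 4489), 469)), -1)), 54) = Add(Mul(-4, Pow(Mul(2, Pow(953, -1), Add(15, -125692, 469)), -1)), 54) = Add(Mul(-4, Pow(Mul(2, Rational(1, 953), -125208), -1)), 54) = Add(Mul(-4, Pow(Rational(-250416, 953), -1)), 54) = Add(Mul(-4, Rational(-953, 250416)), 54) = Add(Rational(953, 62604), 54) = Rational(3381569, 62604)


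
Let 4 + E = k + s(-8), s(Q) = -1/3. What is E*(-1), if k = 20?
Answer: -47/3 ≈ -15.667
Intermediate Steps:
s(Q) = -⅓ (s(Q) = -1*⅓ = -⅓)
E = 47/3 (E = -4 + (20 - ⅓) = -4 + 59/3 = 47/3 ≈ 15.667)
E*(-1) = (47/3)*(-1) = -47/3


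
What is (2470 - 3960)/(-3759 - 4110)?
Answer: 1490/7869 ≈ 0.18935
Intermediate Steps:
(2470 - 3960)/(-3759 - 4110) = -1490/(-7869) = -1490*(-1/7869) = 1490/7869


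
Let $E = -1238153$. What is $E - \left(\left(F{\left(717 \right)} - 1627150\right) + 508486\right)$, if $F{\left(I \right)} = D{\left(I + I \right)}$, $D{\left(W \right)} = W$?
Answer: $-120923$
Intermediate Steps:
$F{\left(I \right)} = 2 I$ ($F{\left(I \right)} = I + I = 2 I$)
$E - \left(\left(F{\left(717 \right)} - 1627150\right) + 508486\right) = -1238153 - \left(\left(2 \cdot 717 - 1627150\right) + 508486\right) = -1238153 - \left(\left(1434 - 1627150\right) + 508486\right) = -1238153 - \left(-1625716 + 508486\right) = -1238153 - -1117230 = -1238153 + 1117230 = -120923$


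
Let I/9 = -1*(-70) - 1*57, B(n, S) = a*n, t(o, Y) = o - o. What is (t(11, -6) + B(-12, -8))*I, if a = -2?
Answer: 2808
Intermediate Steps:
t(o, Y) = 0
B(n, S) = -2*n
I = 117 (I = 9*(-1*(-70) - 1*57) = 9*(70 - 57) = 9*13 = 117)
(t(11, -6) + B(-12, -8))*I = (0 - 2*(-12))*117 = (0 + 24)*117 = 24*117 = 2808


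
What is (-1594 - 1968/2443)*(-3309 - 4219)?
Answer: 29329916080/2443 ≈ 1.2006e+7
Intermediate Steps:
(-1594 - 1968/2443)*(-3309 - 4219) = (-1594 - 1968*1/2443)*(-7528) = (-1594 - 1968/2443)*(-7528) = -3896110/2443*(-7528) = 29329916080/2443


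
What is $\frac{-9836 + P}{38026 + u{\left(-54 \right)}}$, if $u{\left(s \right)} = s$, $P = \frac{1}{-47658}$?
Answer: $- \frac{468764089}{1809669576} \approx -0.25903$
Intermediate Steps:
$P = - \frac{1}{47658} \approx -2.0983 \cdot 10^{-5}$
$\frac{-9836 + P}{38026 + u{\left(-54 \right)}} = \frac{-9836 - \frac{1}{47658}}{38026 - 54} = - \frac{468764089}{47658 \cdot 37972} = \left(- \frac{468764089}{47658}\right) \frac{1}{37972} = - \frac{468764089}{1809669576}$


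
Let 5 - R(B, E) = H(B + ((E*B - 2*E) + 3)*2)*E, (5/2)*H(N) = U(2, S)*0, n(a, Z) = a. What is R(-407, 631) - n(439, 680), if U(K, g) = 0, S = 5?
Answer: -434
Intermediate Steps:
H(N) = 0 (H(N) = 2*(0*0)/5 = (⅖)*0 = 0)
R(B, E) = 5 (R(B, E) = 5 - 0*E = 5 - 1*0 = 5 + 0 = 5)
R(-407, 631) - n(439, 680) = 5 - 1*439 = 5 - 439 = -434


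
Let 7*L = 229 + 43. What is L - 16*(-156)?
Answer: 17744/7 ≈ 2534.9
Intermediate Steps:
L = 272/7 (L = (229 + 43)/7 = (⅐)*272 = 272/7 ≈ 38.857)
L - 16*(-156) = 272/7 - 16*(-156) = 272/7 + 2496 = 17744/7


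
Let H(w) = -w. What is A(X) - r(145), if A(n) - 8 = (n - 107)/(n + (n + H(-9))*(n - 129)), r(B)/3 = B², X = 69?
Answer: -290801899/4611 ≈ -63067.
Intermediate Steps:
r(B) = 3*B²
A(n) = 8 + (-107 + n)/(n + (-129 + n)*(9 + n)) (A(n) = 8 + (n - 107)/(n + (n - 1*(-9))*(n - 129)) = 8 + (-107 + n)/(n + (n + 9)*(-129 + n)) = 8 + (-107 + n)/(n + (9 + n)*(-129 + n)) = 8 + (-107 + n)/(n + (-129 + n)*(9 + n)))
A(X) - r(145) = (9395 - 8*69² + 951*69)/(1161 - 1*69² + 119*69) - 3*145² = (9395 - 8*4761 + 65619)/(1161 - 1*4761 + 8211) - 3*21025 = (9395 - 38088 + 65619)/(1161 - 4761 + 8211) - 1*63075 = 36926/4611 - 63075 = -290801899/4611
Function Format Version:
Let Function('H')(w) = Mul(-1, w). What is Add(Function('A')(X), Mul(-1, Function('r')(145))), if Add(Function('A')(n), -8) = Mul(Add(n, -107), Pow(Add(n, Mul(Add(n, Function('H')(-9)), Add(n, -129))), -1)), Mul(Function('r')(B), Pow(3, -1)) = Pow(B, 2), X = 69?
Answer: Rational(-290801899, 4611) ≈ -63067.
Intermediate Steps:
Function('r')(B) = Mul(3, Pow(B, 2))
Function('A')(n) = Add(8, Mul(Pow(Add(n, Mul(Add(-129, n), Add(9, n))), -1), Add(-107, n))) (Function('A')(n) = Add(8, Mul(Add(n, -107), Pow(Add(n, Mul(Add(n, Mul(-1, -9)), Add(n, -129))), -1))) = Add(8, Mul(Add(-107, n), Pow(Add(n, Mul(Add(n, 9), Add(-129, n))), -1))) = Add(8, Mul(Add(-107, n), Pow(Add(n, Mul(Add(9, n), Add(-129, n))), -1))) = Add(8, Mul(Add(-107, n), Pow(Add(n, Mul(Add(-129, n), Add(9, n))), -1))) = Add(8, Mul(Pow(Add(n, Mul(Add(-129, n), Add(9, n))), -1), Add(-107, n))))
Add(Function('A')(X), Mul(-1, Function('r')(145))) = Add(Mul(Pow(Add(1161, Mul(-1, Pow(69, 2)), Mul(119, 69)), -1), Add(9395, Mul(-8, Pow(69, 2)), Mul(951, 69))), Mul(-1, Mul(3, Pow(145, 2)))) = Add(Mul(Pow(Add(1161, Mul(-1, 4761), 8211), -1), Add(9395, Mul(-8, 4761), 65619)), Mul(-1, Mul(3, 21025))) = Add(Mul(Pow(Add(1161, -4761, 8211), -1), Add(9395, -38088, 65619)), Mul(-1, 63075)) = Add(Mul(Pow(4611, -1), 36926), -63075) = Add(Mul(Rational(1, 4611), 36926), -63075) = Add(Rational(36926, 4611), -63075) = Rational(-290801899, 4611)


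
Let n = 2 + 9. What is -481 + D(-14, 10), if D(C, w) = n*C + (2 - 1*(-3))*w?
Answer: -585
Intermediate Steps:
n = 11
D(C, w) = 5*w + 11*C (D(C, w) = 11*C + (2 - 1*(-3))*w = 11*C + (2 + 3)*w = 11*C + 5*w = 5*w + 11*C)
-481 + D(-14, 10) = -481 + (5*10 + 11*(-14)) = -481 + (50 - 154) = -481 - 104 = -585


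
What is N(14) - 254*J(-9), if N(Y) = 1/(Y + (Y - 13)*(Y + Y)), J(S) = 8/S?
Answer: 28451/126 ≈ 225.80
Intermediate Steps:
N(Y) = 1/(Y + 2*Y*(-13 + Y)) (N(Y) = 1/(Y + (-13 + Y)*(2*Y)) = 1/(Y + 2*Y*(-13 + Y)))
N(14) - 254*J(-9) = 1/(14*(-25 + 2*14)) - 2032/(-9) = 1/(14*(-25 + 28)) - 2032*(-1)/9 = (1/14)/3 - 254*(-8/9) = (1/14)*(1/3) + 2032/9 = 1/42 + 2032/9 = 28451/126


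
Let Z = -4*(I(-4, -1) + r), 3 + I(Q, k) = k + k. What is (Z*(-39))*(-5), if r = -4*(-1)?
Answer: 780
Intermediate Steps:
I(Q, k) = -3 + 2*k (I(Q, k) = -3 + (k + k) = -3 + 2*k)
r = 4
Z = 4 (Z = -4*((-3 + 2*(-1)) + 4) = -4*((-3 - 2) + 4) = -4*(-5 + 4) = -4*(-1) = 4)
(Z*(-39))*(-5) = (4*(-39))*(-5) = -156*(-5) = 780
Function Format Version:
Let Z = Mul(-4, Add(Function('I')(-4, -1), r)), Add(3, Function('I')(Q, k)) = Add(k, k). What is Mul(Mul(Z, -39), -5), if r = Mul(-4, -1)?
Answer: 780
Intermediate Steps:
Function('I')(Q, k) = Add(-3, Mul(2, k)) (Function('I')(Q, k) = Add(-3, Add(k, k)) = Add(-3, Mul(2, k)))
r = 4
Z = 4 (Z = Mul(-4, Add(Add(-3, Mul(2, -1)), 4)) = Mul(-4, Add(Add(-3, -2), 4)) = Mul(-4, Add(-5, 4)) = Mul(-4, -1) = 4)
Mul(Mul(Z, -39), -5) = Mul(Mul(4, -39), -5) = Mul(-156, -5) = 780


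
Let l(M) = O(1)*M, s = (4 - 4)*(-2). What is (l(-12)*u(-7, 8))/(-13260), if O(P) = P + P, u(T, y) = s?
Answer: 0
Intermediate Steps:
s = 0 (s = 0*(-2) = 0)
u(T, y) = 0
O(P) = 2*P
l(M) = 2*M (l(M) = (2*1)*M = 2*M)
(l(-12)*u(-7, 8))/(-13260) = ((2*(-12))*0)/(-13260) = -24*0*(-1/13260) = 0*(-1/13260) = 0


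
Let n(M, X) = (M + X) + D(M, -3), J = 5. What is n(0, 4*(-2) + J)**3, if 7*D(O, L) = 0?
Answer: -27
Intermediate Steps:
D(O, L) = 0 (D(O, L) = (1/7)*0 = 0)
n(M, X) = M + X (n(M, X) = (M + X) + 0 = M + X)
n(0, 4*(-2) + J)**3 = (0 + (4*(-2) + 5))**3 = (0 + (-8 + 5))**3 = (0 - 3)**3 = (-3)**3 = -27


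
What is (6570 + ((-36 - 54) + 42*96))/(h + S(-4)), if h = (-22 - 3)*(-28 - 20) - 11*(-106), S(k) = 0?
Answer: 5256/1183 ≈ 4.4429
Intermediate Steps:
h = 2366 (h = -25*(-48) + 1166 = 1200 + 1166 = 2366)
(6570 + ((-36 - 54) + 42*96))/(h + S(-4)) = (6570 + ((-36 - 54) + 42*96))/(2366 + 0) = (6570 + (-90 + 4032))/2366 = (6570 + 3942)*(1/2366) = 10512*(1/2366) = 5256/1183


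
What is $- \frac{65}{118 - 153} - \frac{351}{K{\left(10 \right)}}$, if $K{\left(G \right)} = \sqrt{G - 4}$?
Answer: $\frac{13}{7} - \frac{117 \sqrt{6}}{2} \approx -141.44$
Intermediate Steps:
$K{\left(G \right)} = \sqrt{-4 + G}$
$- \frac{65}{118 - 153} - \frac{351}{K{\left(10 \right)}} = - \frac{65}{118 - 153} - \frac{351}{\sqrt{-4 + 10}} = - \frac{65}{118 - 153} - \frac{351}{\sqrt{6}} = - \frac{65}{-35} - 351 \frac{\sqrt{6}}{6} = \left(-65\right) \left(- \frac{1}{35}\right) - \frac{117 \sqrt{6}}{2} = \frac{13}{7} - \frac{117 \sqrt{6}}{2}$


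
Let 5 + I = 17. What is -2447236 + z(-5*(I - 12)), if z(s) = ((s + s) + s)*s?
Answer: -2447236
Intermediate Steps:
I = 12 (I = -5 + 17 = 12)
z(s) = 3*s² (z(s) = (2*s + s)*s = (3*s)*s = 3*s²)
-2447236 + z(-5*(I - 12)) = -2447236 + 3*(-5*(12 - 12))² = -2447236 + 3*(-5*0)² = -2447236 + 3*0² = -2447236 + 3*0 = -2447236 + 0 = -2447236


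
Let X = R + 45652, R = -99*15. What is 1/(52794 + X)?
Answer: 1/96961 ≈ 1.0313e-5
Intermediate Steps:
R = -1485
X = 44167 (X = -1485 + 45652 = 44167)
1/(52794 + X) = 1/(52794 + 44167) = 1/96961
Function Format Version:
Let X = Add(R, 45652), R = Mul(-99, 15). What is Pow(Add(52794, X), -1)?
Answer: Rational(1, 96961) ≈ 1.0313e-5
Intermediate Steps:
R = -1485
X = 44167 (X = Add(-1485, 45652) = 44167)
Pow(Add(52794, X), -1) = Pow(Add(52794, 44167), -1) = Pow(96961, -1) = Rational(1, 96961)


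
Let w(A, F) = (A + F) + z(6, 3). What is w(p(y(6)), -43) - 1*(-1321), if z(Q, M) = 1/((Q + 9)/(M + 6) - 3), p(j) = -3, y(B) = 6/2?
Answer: 5097/4 ≈ 1274.3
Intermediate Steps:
y(B) = 3 (y(B) = 6*(½) = 3)
z(Q, M) = 1/(-3 + (9 + Q)/(6 + M)) (z(Q, M) = 1/((9 + Q)/(6 + M) - 3) = 1/(-3 + (9 + Q)/(6 + M)))
w(A, F) = -¾ + A + F (w(A, F) = (A + F) + (-6 - 1*3)/(9 - 1*6 + 3*3) = (A + F) + (-6 - 3)/(9 - 6 + 9) = (A + F) - 9/12 = (A + F) + (1/12)*(-9) = (A + F) - ¾ = -¾ + A + F)
w(p(y(6)), -43) - 1*(-1321) = (-¾ - 3 - 43) - 1*(-1321) = -187/4 + 1321 = 5097/4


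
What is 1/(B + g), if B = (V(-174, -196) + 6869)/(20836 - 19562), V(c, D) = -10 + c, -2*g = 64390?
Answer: -182/5858535 ≈ -3.1066e-5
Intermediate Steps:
g = -32195 (g = -½*64390 = -32195)
B = 955/182 (B = ((-10 - 174) + 6869)/(20836 - 19562) = (-184 + 6869)/1274 = 6685*(1/1274) = 955/182 ≈ 5.2473)
1/(B + g) = 1/(955/182 - 32195) = 1/(-5858535/182) = -182/5858535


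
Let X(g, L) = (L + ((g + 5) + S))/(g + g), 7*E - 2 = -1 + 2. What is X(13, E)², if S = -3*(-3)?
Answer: 9216/8281 ≈ 1.1129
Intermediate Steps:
E = 3/7 (E = 2/7 + (-1 + 2)/7 = 2/7 + (⅐)*1 = 2/7 + ⅐ = 3/7 ≈ 0.42857)
S = 9
X(g, L) = (14 + L + g)/(2*g) (X(g, L) = (L + ((g + 5) + 9))/(g + g) = (L + ((5 + g) + 9))/((2*g)) = (L + (14 + g))*(1/(2*g)) = (14 + L + g)*(1/(2*g)) = (14 + L + g)/(2*g))
X(13, E)² = ((½)*(14 + 3/7 + 13)/13)² = ((½)*(1/13)*(192/7))² = (96/91)² = 9216/8281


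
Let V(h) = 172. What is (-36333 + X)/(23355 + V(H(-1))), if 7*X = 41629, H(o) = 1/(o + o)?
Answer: -30386/23527 ≈ -1.2915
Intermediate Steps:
H(o) = 1/(2*o)
X = 5947 (X = (⅐)*41629 = 5947)
(-36333 + X)/(23355 + V(H(-1))) = (-36333 + 5947)/(23355 + 172) = -30386/23527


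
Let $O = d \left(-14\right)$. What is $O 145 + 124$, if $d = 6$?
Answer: $-12056$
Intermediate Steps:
$O = -84$ ($O = 6 \left(-14\right) = -84$)
$O 145 + 124 = \left(-84\right) 145 + 124 = -12180 + 124 = -12056$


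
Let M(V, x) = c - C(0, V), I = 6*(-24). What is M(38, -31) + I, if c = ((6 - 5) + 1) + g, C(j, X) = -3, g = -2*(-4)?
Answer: -131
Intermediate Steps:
g = 8
I = -144
c = 10 (c = ((6 - 5) + 1) + 8 = (1 + 1) + 8 = 2 + 8 = 10)
M(V, x) = 13 (M(V, x) = 10 - 1*(-3) = 10 + 3 = 13)
M(38, -31) + I = 13 - 144 = -131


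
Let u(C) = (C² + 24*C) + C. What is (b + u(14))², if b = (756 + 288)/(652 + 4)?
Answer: 8064938025/26896 ≈ 2.9986e+5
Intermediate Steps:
u(C) = C² + 25*C
b = 261/164 (b = 1044/656 = 1044*(1/656) = 261/164 ≈ 1.5915)
(b + u(14))² = (261/164 + 14*(25 + 14))² = (261/164 + 14*39)² = (261/164 + 546)² = (89805/164)² = 8064938025/26896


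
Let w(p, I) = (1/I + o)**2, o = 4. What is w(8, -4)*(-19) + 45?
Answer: -3555/16 ≈ -222.19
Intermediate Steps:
w(p, I) = (4 + 1/I)**2 (w(p, I) = (1/I + 4)**2 = (4 + 1/I)**2)
w(8, -4)*(-19) + 45 = ((1 + 4*(-4))**2/(-4)**2)*(-19) + 45 = ((1 - 16)**2/16)*(-19) + 45 = ((1/16)*(-15)**2)*(-19) + 45 = ((1/16)*225)*(-19) + 45 = (225/16)*(-19) + 45 = -4275/16 + 45 = -3555/16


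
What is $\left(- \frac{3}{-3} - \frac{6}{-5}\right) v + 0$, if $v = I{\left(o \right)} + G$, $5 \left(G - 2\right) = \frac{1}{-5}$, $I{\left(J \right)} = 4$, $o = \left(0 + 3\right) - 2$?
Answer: $\frac{1639}{125} \approx 13.112$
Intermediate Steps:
$o = 1$ ($o = 3 - 2 = 1$)
$G = \frac{49}{25}$ ($G = 2 + \frac{1}{5 \left(-5\right)} = 2 + \frac{1}{5} \left(- \frac{1}{5}\right) = 2 - \frac{1}{25} = \frac{49}{25} \approx 1.96$)
$v = \frac{149}{25}$ ($v = 4 + \frac{49}{25} = \frac{149}{25} \approx 5.96$)
$\left(- \frac{3}{-3} - \frac{6}{-5}\right) v + 0 = \left(- \frac{3}{-3} - \frac{6}{-5}\right) \frac{149}{25} + 0 = \left(\left(-3\right) \left(- \frac{1}{3}\right) - - \frac{6}{5}\right) \frac{149}{25} + 0 = \left(1 + \frac{6}{5}\right) \frac{149}{25} + 0 = \frac{11}{5} \cdot \frac{149}{25} + 0 = \frac{1639}{125} + 0 = \frac{1639}{125}$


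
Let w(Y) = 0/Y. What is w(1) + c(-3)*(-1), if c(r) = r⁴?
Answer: -81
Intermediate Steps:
w(Y) = 0
w(1) + c(-3)*(-1) = 0 + (-3)⁴*(-1) = 0 + 81*(-1) = 0 - 81 = -81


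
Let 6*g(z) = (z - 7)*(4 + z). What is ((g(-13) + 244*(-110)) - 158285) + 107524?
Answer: -77571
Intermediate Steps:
g(z) = (-7 + z)*(4 + z)/6 (g(z) = ((z - 7)*(4 + z))/6 = ((-7 + z)*(4 + z))/6 = (-7 + z)*(4 + z)/6)
((g(-13) + 244*(-110)) - 158285) + 107524 = (((-14/3 - 1/2*(-13) + (1/6)*(-13)**2) + 244*(-110)) - 158285) + 107524 = (((-14/3 + 13/2 + (1/6)*169) - 26840) - 158285) + 107524 = (((-14/3 + 13/2 + 169/6) - 26840) - 158285) + 107524 = ((30 - 26840) - 158285) + 107524 = (-26810 - 158285) + 107524 = -185095 + 107524 = -77571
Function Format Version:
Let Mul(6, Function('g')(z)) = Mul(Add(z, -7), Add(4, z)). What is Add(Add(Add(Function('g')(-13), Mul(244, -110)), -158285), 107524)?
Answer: -77571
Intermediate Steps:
Function('g')(z) = Mul(Rational(1, 6), Add(-7, z), Add(4, z)) (Function('g')(z) = Mul(Rational(1, 6), Mul(Add(z, -7), Add(4, z))) = Mul(Rational(1, 6), Mul(Add(-7, z), Add(4, z))) = Mul(Rational(1, 6), Add(-7, z), Add(4, z)))
Add(Add(Add(Function('g')(-13), Mul(244, -110)), -158285), 107524) = Add(Add(Add(Add(Rational(-14, 3), Mul(Rational(-1, 2), -13), Mul(Rational(1, 6), Pow(-13, 2))), Mul(244, -110)), -158285), 107524) = Add(Add(Add(Add(Rational(-14, 3), Rational(13, 2), Mul(Rational(1, 6), 169)), -26840), -158285), 107524) = Add(Add(Add(Add(Rational(-14, 3), Rational(13, 2), Rational(169, 6)), -26840), -158285), 107524) = Add(Add(Add(30, -26840), -158285), 107524) = Add(Add(-26810, -158285), 107524) = Add(-185095, 107524) = -77571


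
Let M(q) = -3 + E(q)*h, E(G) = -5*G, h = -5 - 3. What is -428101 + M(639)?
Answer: -402544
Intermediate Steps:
h = -8
M(q) = -3 + 40*q (M(q) = -3 - 5*q*(-8) = -3 + 40*q)
-428101 + M(639) = -428101 + (-3 + 40*639) = -428101 + (-3 + 25560) = -428101 + 25557 = -402544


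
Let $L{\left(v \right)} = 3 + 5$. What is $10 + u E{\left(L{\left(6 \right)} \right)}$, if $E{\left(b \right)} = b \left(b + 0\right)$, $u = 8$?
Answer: $522$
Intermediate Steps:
$L{\left(v \right)} = 8$
$E{\left(b \right)} = b^{2}$ ($E{\left(b \right)} = b b = b^{2}$)
$10 + u E{\left(L{\left(6 \right)} \right)} = 10 + 8 \cdot 8^{2} = 10 + 8 \cdot 64 = 10 + 512 = 522$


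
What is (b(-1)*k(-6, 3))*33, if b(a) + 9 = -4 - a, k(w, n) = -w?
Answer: -2376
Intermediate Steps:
b(a) = -13 - a (b(a) = -9 + (-4 - a) = -13 - a)
(b(-1)*k(-6, 3))*33 = ((-13 - 1*(-1))*(-1*(-6)))*33 = ((-13 + 1)*6)*33 = -12*6*33 = -72*33 = -2376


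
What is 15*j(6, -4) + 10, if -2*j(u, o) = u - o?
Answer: -65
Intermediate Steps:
j(u, o) = o/2 - u/2 (j(u, o) = -(u - o)/2 = o/2 - u/2)
15*j(6, -4) + 10 = 15*((1/2)*(-4) - 1/2*6) + 10 = 15*(-2 - 3) + 10 = 15*(-5) + 10 = -75 + 10 = -65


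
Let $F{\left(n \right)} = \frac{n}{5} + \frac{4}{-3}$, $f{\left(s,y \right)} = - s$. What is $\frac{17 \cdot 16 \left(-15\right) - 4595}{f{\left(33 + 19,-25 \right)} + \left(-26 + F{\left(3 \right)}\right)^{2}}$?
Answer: $- \frac{1951875}{149101} \approx -13.091$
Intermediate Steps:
$F{\left(n \right)} = - \frac{4}{3} + \frac{n}{5}$ ($F{\left(n \right)} = n \frac{1}{5} + 4 \left(- \frac{1}{3}\right) = \frac{n}{5} - \frac{4}{3} = - \frac{4}{3} + \frac{n}{5}$)
$\frac{17 \cdot 16 \left(-15\right) - 4595}{f{\left(33 + 19,-25 \right)} + \left(-26 + F{\left(3 \right)}\right)^{2}} = \frac{17 \cdot 16 \left(-15\right) - 4595}{- (33 + 19) + \left(-26 + \left(- \frac{4}{3} + \frac{1}{5} \cdot 3\right)\right)^{2}} = \frac{272 \left(-15\right) - 4595}{\left(-1\right) 52 + \left(-26 + \left(- \frac{4}{3} + \frac{3}{5}\right)\right)^{2}} = \frac{-4080 - 4595}{-52 + \left(-26 - \frac{11}{15}\right)^{2}} = - \frac{8675}{-52 + \left(- \frac{401}{15}\right)^{2}} = - \frac{8675}{-52 + \frac{160801}{225}} = - \frac{8675}{\frac{149101}{225}} = \left(-8675\right) \frac{225}{149101} = - \frac{1951875}{149101}$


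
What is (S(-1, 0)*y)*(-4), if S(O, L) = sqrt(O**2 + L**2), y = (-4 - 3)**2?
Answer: -196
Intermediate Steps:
y = 49 (y = (-7)**2 = 49)
S(O, L) = sqrt(L**2 + O**2)
(S(-1, 0)*y)*(-4) = (sqrt(0**2 + (-1)**2)*49)*(-4) = (sqrt(0 + 1)*49)*(-4) = (sqrt(1)*49)*(-4) = (1*49)*(-4) = 49*(-4) = -196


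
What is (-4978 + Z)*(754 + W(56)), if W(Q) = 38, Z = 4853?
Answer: -99000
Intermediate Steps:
(-4978 + Z)*(754 + W(56)) = (-4978 + 4853)*(754 + 38) = -125*792 = -99000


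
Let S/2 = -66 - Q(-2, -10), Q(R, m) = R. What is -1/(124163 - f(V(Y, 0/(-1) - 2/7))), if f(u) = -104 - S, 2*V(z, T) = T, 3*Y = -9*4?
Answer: -1/124139 ≈ -8.0555e-6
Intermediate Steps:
Y = -12 (Y = (-9*4)/3 = (⅓)*(-36) = -12)
V(z, T) = T/2
S = -128 (S = 2*(-66 - 1*(-2)) = 2*(-66 + 2) = 2*(-64) = -128)
f(u) = 24 (f(u) = -104 - 1*(-128) = -104 + 128 = 24)
-1/(124163 - f(V(Y, 0/(-1) - 2/7))) = -1/(124163 - 1*24) = -1/(124163 - 24) = -1/124139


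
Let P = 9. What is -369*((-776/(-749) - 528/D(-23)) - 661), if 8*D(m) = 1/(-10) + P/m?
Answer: -247898299959/84637 ≈ -2.9290e+6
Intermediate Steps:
D(m) = -1/80 + 9/(8*m) (D(m) = (1/(-10) + 9/m)/8 = (1*(-⅒) + 9/m)/8 = (-⅒ + 9/m)/8 = -1/80 + 9/(8*m))
-369*((-776/(-749) - 528/D(-23)) - 661) = -369*((-776/(-749) - 528*(-1840/(90 - 1*(-23)))) - 661) = -369*((-776*(-1/749) - 528*(-1840/(90 + 23))) - 661) = -369*((776/749 - 528/((1/80)*(-1/23)*113)) - 661) = -369*((776/749 - 528/(-113/1840)) - 661) = -369*((776/749 - 528*(-1840/113)) - 661) = -369*((776/749 + 971520/113) - 661) = -369*(727756168/84637 - 661) = -369*671811111/84637 = -247898299959/84637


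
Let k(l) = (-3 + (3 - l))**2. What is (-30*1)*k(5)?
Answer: -750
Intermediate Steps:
k(l) = l**2 (k(l) = (-l)**2 = l**2)
(-30*1)*k(5) = -30*1*5**2 = -30*25 = -750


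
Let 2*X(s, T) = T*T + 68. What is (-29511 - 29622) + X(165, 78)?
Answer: -56057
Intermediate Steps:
X(s, T) = 34 + T²/2 (X(s, T) = (T*T + 68)/2 = (T² + 68)/2 = (68 + T²)/2 = 34 + T²/2)
(-29511 - 29622) + X(165, 78) = (-29511 - 29622) + (34 + (½)*78²) = -59133 + (34 + (½)*6084) = -59133 + (34 + 3042) = -59133 + 3076 = -56057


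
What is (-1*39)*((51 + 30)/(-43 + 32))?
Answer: 3159/11 ≈ 287.18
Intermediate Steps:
(-1*39)*((51 + 30)/(-43 + 32)) = -3159/(-11) = -3159*(-1)/11 = -39*(-81/11) = 3159/11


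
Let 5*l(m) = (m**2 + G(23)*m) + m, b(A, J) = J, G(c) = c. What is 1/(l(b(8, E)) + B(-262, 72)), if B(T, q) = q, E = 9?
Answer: 5/657 ≈ 0.0076104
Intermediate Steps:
l(m) = m**2/5 + 24*m/5 (l(m) = ((m**2 + 23*m) + m)/5 = (m**2 + 24*m)/5 = m**2/5 + 24*m/5)
1/(l(b(8, E)) + B(-262, 72)) = 1/((1/5)*9*(24 + 9) + 72) = 1/((1/5)*9*33 + 72) = 1/(297/5 + 72) = 1/(657/5) = 5/657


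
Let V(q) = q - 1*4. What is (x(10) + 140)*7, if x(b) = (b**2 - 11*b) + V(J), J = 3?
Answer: 903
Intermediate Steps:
V(q) = -4 + q (V(q) = q - 4 = -4 + q)
x(b) = -1 + b**2 - 11*b (x(b) = (b**2 - 11*b) + (-4 + 3) = (b**2 - 11*b) - 1 = -1 + b**2 - 11*b)
(x(10) + 140)*7 = ((-1 + 10**2 - 11*10) + 140)*7 = ((-1 + 100 - 110) + 140)*7 = (-11 + 140)*7 = 129*7 = 903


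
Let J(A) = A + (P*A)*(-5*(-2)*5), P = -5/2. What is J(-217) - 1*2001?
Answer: 24907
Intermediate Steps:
P = -5/2 (P = -5*1/2 = -5/2 ≈ -2.5000)
J(A) = -124*A (J(A) = A + (-5*A/2)*(-5*(-2)*5) = A + (-5*A/2)*(10*5) = A - 5*A/2*50 = A - 125*A = -124*A)
J(-217) - 1*2001 = -124*(-217) - 1*2001 = 26908 - 2001 = 24907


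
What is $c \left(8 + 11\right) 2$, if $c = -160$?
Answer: $-6080$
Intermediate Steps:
$c \left(8 + 11\right) 2 = - 160 \left(8 + 11\right) 2 = - 160 \cdot 19 \cdot 2 = \left(-160\right) 38 = -6080$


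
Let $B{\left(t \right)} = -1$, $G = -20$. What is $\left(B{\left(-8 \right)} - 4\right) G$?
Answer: $100$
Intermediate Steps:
$\left(B{\left(-8 \right)} - 4\right) G = \left(-1 - 4\right) \left(-20\right) = \left(-5\right) \left(-20\right) = 100$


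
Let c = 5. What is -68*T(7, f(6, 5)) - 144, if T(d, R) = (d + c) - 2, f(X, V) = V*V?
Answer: -824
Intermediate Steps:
f(X, V) = V²
T(d, R) = 3 + d (T(d, R) = (d + 5) - 2 = (5 + d) - 2 = 3 + d)
-68*T(7, f(6, 5)) - 144 = -68*(3 + 7) - 144 = -68*10 - 144 = -680 - 144 = -824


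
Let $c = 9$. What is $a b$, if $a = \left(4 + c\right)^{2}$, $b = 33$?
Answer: $5577$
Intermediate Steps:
$a = 169$ ($a = \left(4 + 9\right)^{2} = 13^{2} = 169$)
$a b = 169 \cdot 33 = 5577$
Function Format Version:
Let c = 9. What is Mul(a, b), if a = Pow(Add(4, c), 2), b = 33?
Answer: 5577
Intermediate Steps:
a = 169 (a = Pow(Add(4, 9), 2) = Pow(13, 2) = 169)
Mul(a, b) = Mul(169, 33) = 5577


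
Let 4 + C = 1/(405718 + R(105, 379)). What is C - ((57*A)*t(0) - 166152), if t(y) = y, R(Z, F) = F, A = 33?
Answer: 67472204357/406097 ≈ 1.6615e+5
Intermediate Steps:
C = -1624387/406097 (C = -4 + 1/(405718 + 379) = -4 + 1/406097 = -1624387/406097 ≈ -4.0000)
C - ((57*A)*t(0) - 166152) = -1624387/406097 - ((57*33)*0 - 166152) = -1624387/406097 - (1881*0 - 166152) = -1624387/406097 - (0 - 166152) = -1624387/406097 - 1*(-166152) = -1624387/406097 + 166152 = 67472204357/406097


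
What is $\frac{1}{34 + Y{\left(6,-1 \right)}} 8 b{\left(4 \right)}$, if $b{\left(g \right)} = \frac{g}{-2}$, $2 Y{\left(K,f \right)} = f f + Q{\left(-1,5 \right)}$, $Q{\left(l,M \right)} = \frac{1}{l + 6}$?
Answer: $- \frac{80}{173} \approx -0.46243$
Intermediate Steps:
$Q{\left(l,M \right)} = \frac{1}{6 + l}$
$Y{\left(K,f \right)} = \frac{1}{10} + \frac{f^{2}}{2}$ ($Y{\left(K,f \right)} = \frac{f f + \frac{1}{6 - 1}}{2} = \frac{f^{2} + \frac{1}{5}}{2} = \frac{\frac{1}{5} + f^{2}}{2} = \frac{1}{10} + \frac{f^{2}}{2}$)
$b{\left(g \right)} = - \frac{g}{2}$ ($b{\left(g \right)} = g \left(- \frac{1}{2}\right) = - \frac{g}{2}$)
$\frac{1}{34 + Y{\left(6,-1 \right)}} 8 b{\left(4 \right)} = \frac{1}{34 + \left(\frac{1}{10} + \frac{\left(-1\right)^{2}}{2}\right)} 8 \left(\left(- \frac{1}{2}\right) 4\right) = \frac{1}{34 + \left(\frac{1}{10} + \frac{1}{2} \cdot 1\right)} 8 \left(-2\right) = \frac{1}{34 + \left(\frac{1}{10} + \frac{1}{2}\right)} 8 \left(-2\right) = \frac{1}{34 + \frac{3}{5}} \cdot 8 \left(-2\right) = \frac{1}{\frac{173}{5}} \cdot 8 \left(-2\right) = \frac{5}{173} \cdot 8 \left(-2\right) = \frac{40}{173} \left(-2\right) = - \frac{80}{173}$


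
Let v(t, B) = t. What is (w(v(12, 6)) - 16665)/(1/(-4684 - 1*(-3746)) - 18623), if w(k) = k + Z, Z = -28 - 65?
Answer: 15707748/17468375 ≈ 0.89921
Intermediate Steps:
Z = -93
w(k) = -93 + k (w(k) = k - 93 = -93 + k)
(w(v(12, 6)) - 16665)/(1/(-4684 - 1*(-3746)) - 18623) = ((-93 + 12) - 16665)/(1/(-4684 - 1*(-3746)) - 18623) = (-81 - 16665)/(1/(-4684 + 3746) - 18623) = -16746/(1/(-938) - 18623) = -16746/(-1/938 - 18623) = -16746/(-17468375/938) = -16746*(-938/17468375) = 15707748/17468375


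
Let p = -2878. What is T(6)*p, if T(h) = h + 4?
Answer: -28780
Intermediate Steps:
T(h) = 4 + h
T(6)*p = (4 + 6)*(-2878) = 10*(-2878) = -28780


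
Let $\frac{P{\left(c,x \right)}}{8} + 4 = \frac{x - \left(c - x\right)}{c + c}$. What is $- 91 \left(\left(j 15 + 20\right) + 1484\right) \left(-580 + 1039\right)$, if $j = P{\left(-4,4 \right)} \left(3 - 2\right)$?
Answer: $-35253036$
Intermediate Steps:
$P{\left(c,x \right)} = -32 + \frac{4 \left(- c + 2 x\right)}{c}$ ($P{\left(c,x \right)} = -32 + 8 \frac{x - \left(c - x\right)}{c + c} = -32 + 8 \frac{- c + 2 x}{2 c} = -32 + \frac{4 \left(- c + 2 x\right)}{c}$)
$j = -44$ ($j = \left(-36 + 8 \cdot 4 \frac{1}{-4}\right) \left(3 - 2\right) = \left(-36 + 8 \cdot 4 \left(- \frac{1}{4}\right)\right) 1 = \left(-36 - 8\right) 1 = \left(-44\right) 1 = -44$)
$- 91 \left(\left(j 15 + 20\right) + 1484\right) \left(-580 + 1039\right) = - 91 \left(\left(\left(-44\right) 15 + 20\right) + 1484\right) \left(-580 + 1039\right) = - 91 \left(\left(-660 + 20\right) + 1484\right) 459 = - 91 \left(-640 + 1484\right) 459 = - 91 \cdot 844 \cdot 459 = \left(-91\right) 387396 = -35253036$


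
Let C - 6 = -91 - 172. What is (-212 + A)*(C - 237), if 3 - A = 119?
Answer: 162032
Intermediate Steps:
A = -116 (A = 3 - 1*119 = 3 - 119 = -116)
C = -257 (C = 6 + (-91 - 172) = 6 - 263 = -257)
(-212 + A)*(C - 237) = (-212 - 116)*(-257 - 237) = -328*(-494) = 162032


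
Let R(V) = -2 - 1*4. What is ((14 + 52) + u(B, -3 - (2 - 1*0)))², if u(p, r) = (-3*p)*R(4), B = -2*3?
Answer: 1764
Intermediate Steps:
R(V) = -6 (R(V) = -2 - 4 = -6)
B = -6
u(p, r) = 18*p (u(p, r) = -3*p*(-6) = 18*p)
((14 + 52) + u(B, -3 - (2 - 1*0)))² = ((14 + 52) + 18*(-6))² = (66 - 108)² = (-42)² = 1764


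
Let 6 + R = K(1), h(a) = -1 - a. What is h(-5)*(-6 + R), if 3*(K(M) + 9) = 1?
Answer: -248/3 ≈ -82.667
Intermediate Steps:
K(M) = -26/3 (K(M) = -9 + (⅓)*1 = -9 + ⅓ = -26/3)
R = -44/3 (R = -6 - 26/3 = -44/3 ≈ -14.667)
h(-5)*(-6 + R) = (-1 - 1*(-5))*(-6 - 44/3) = (-1 + 5)*(-62/3) = 4*(-62/3) = -248/3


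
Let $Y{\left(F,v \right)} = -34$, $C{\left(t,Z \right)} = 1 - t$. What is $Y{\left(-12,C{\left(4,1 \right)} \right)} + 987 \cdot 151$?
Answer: $149003$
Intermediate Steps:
$Y{\left(-12,C{\left(4,1 \right)} \right)} + 987 \cdot 151 = -34 + 987 \cdot 151 = -34 + 149037 = 149003$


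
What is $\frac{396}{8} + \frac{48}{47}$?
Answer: $\frac{4749}{94} \approx 50.521$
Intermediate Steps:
$\frac{396}{8} + \frac{48}{47} = 396 \cdot \frac{1}{8} + 48 \cdot \frac{1}{47} = \frac{99}{2} + \frac{48}{47} = \frac{4749}{94}$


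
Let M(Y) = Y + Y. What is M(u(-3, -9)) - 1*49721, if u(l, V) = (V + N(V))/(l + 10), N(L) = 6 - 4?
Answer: -49723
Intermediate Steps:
N(L) = 2
u(l, V) = (2 + V)/(10 + l) (u(l, V) = (V + 2)/(l + 10) = (2 + V)/(10 + l))
M(Y) = 2*Y
M(u(-3, -9)) - 1*49721 = 2*((2 - 9)/(10 - 3)) - 1*49721 = 2*(-7/7) - 49721 = 2*((⅐)*(-7)) - 49721 = 2*(-1) - 49721 = -2 - 49721 = -49723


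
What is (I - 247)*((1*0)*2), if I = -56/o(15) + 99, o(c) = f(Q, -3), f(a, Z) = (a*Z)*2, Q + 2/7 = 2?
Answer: 0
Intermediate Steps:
Q = 12/7 (Q = -2/7 + 2 = 12/7 ≈ 1.7143)
f(a, Z) = 2*Z*a (f(a, Z) = (Z*a)*2 = 2*Z*a)
o(c) = -72/7 (o(c) = 2*(-3)*(12/7) = -72/7)
I = 940/9 (I = -56/(-72/7) + 99 = -56*(-7/72) + 99 = 49/9 + 99 = 940/9 ≈ 104.44)
(I - 247)*((1*0)*2) = (940/9 - 247)*((1*0)*2) = -0*2 = -1283/9*0 = 0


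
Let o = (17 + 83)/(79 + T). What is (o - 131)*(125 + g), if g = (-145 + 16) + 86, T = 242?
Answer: -3439982/321 ≈ -10716.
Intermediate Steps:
o = 100/321 (o = (17 + 83)/(79 + 242) = 100/321 ≈ 0.31153)
g = -43 (g = -129 + 86 = -43)
(o - 131)*(125 + g) = (100/321 - 131)*(125 - 43) = -41951/321*82 = -3439982/321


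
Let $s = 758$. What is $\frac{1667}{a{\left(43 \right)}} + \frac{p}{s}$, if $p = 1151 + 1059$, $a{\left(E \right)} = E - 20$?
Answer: $\frac{657208}{8717} \approx 75.394$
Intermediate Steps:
$a{\left(E \right)} = -20 + E$
$p = 2210$
$\frac{1667}{a{\left(43 \right)}} + \frac{p}{s} = \frac{1667}{-20 + 43} + \frac{2210}{758} = \frac{1667}{23} + 2210 \cdot \frac{1}{758} = 1667 \cdot \frac{1}{23} + \frac{1105}{379} = \frac{1667}{23} + \frac{1105}{379} = \frac{657208}{8717}$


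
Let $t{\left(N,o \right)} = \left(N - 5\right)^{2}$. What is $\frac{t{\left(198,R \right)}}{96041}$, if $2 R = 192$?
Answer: $\frac{37249}{96041} \approx 0.38784$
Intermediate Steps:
$R = 96$ ($R = \frac{1}{2} \cdot 192 = 96$)
$t{\left(N,o \right)} = \left(-5 + N\right)^{2}$
$\frac{t{\left(198,R \right)}}{96041} = \frac{\left(-5 + 198\right)^{2}}{96041} = 193^{2} \cdot \frac{1}{96041} = 37249 \cdot \frac{1}{96041} = \frac{37249}{96041}$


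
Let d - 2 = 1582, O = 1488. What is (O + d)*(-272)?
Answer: -835584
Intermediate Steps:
d = 1584 (d = 2 + 1582 = 1584)
(O + d)*(-272) = (1488 + 1584)*(-272) = 3072*(-272) = -835584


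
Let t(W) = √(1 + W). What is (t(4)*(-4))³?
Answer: -320*√5 ≈ -715.54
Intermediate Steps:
(t(4)*(-4))³ = (√(1 + 4)*(-4))³ = (√5*(-4))³ = (-4*√5)³ = -320*√5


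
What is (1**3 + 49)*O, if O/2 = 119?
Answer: 11900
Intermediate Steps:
O = 238 (O = 2*119 = 238)
(1**3 + 49)*O = (1**3 + 49)*238 = (1 + 49)*238 = 50*238 = 11900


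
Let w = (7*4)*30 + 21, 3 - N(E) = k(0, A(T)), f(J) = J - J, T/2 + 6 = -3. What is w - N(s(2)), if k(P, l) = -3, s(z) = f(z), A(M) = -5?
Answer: 855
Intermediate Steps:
T = -18 (T = -12 + 2*(-3) = -12 - 6 = -18)
f(J) = 0
s(z) = 0
N(E) = 6 (N(E) = 3 - 1*(-3) = 3 + 3 = 6)
w = 861 (w = 28*30 + 21 = 840 + 21 = 861)
w - N(s(2)) = 861 - 1*6 = 861 - 6 = 855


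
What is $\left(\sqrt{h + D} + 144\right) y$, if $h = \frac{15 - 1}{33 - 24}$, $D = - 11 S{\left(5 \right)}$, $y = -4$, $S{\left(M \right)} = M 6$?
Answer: $-576 - \frac{8 i \sqrt{739}}{3} \approx -576.0 - 72.492 i$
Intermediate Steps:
$S{\left(M \right)} = 6 M$
$D = -330$ ($D = - 11 \cdot 6 \cdot 5 = \left(-11\right) 30 = -330$)
$h = \frac{14}{9} \approx 1.5556$
$\left(\sqrt{h + D} + 144\right) y = \left(\sqrt{\frac{14}{9} - 330} + 144\right) \left(-4\right) = \left(\sqrt{- \frac{2956}{9}} + 144\right) \left(-4\right) = \left(\frac{2 i \sqrt{739}}{3} + 144\right) \left(-4\right) = \left(144 + \frac{2 i \sqrt{739}}{3}\right) \left(-4\right) = -576 - \frac{8 i \sqrt{739}}{3}$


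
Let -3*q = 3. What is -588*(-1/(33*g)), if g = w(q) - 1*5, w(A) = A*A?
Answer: -49/11 ≈ -4.4545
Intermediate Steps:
q = -1 (q = -⅓*3 = -1)
w(A) = A²
g = -4 (g = (-1)² - 1*5 = 1 - 5 = -4)
-588*(-1/(33*g)) = -588/(-4*(-3)*11) = -588/(12*11) = -588/132 = -588*1/132 = -49/11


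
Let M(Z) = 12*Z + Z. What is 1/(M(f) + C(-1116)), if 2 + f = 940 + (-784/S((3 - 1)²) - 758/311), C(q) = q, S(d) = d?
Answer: 311/2642976 ≈ 0.00011767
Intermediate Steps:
f = 230004/311 (f = -2 + (940 + (-784/(3 - 1)² - 758/311)) = -2 + (940 + (-784/(2²) - 758*1/311)) = -2 + (940 + (-784/4 - 758/311)) = -2 + (940 + (-784*¼ - 758/311)) = -2 + (940 + (-196 - 758/311)) = -2 + (940 - 61714/311) = -2 + 230626/311 = 230004/311 ≈ 739.56)
M(Z) = 13*Z
1/(M(f) + C(-1116)) = 1/(13*(230004/311) - 1116) = 1/(2990052/311 - 1116) = 1/(2642976/311) = 311/2642976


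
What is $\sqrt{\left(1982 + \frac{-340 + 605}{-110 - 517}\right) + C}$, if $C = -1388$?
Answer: $\frac{\sqrt{233352471}}{627} \approx 24.363$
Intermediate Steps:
$\sqrt{\left(1982 + \frac{-340 + 605}{-110 - 517}\right) + C} = \sqrt{\left(1982 + \frac{-340 + 605}{-110 - 517}\right) - 1388} = \sqrt{\left(1982 + \frac{265}{-627}\right) - 1388} = \sqrt{\left(1982 + 265 \left(- \frac{1}{627}\right)\right) - 1388} = \sqrt{\left(1982 - \frac{265}{627}\right) - 1388} = \sqrt{\frac{1242449}{627} - 1388} = \sqrt{\frac{372173}{627}} = \frac{\sqrt{233352471}}{627}$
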